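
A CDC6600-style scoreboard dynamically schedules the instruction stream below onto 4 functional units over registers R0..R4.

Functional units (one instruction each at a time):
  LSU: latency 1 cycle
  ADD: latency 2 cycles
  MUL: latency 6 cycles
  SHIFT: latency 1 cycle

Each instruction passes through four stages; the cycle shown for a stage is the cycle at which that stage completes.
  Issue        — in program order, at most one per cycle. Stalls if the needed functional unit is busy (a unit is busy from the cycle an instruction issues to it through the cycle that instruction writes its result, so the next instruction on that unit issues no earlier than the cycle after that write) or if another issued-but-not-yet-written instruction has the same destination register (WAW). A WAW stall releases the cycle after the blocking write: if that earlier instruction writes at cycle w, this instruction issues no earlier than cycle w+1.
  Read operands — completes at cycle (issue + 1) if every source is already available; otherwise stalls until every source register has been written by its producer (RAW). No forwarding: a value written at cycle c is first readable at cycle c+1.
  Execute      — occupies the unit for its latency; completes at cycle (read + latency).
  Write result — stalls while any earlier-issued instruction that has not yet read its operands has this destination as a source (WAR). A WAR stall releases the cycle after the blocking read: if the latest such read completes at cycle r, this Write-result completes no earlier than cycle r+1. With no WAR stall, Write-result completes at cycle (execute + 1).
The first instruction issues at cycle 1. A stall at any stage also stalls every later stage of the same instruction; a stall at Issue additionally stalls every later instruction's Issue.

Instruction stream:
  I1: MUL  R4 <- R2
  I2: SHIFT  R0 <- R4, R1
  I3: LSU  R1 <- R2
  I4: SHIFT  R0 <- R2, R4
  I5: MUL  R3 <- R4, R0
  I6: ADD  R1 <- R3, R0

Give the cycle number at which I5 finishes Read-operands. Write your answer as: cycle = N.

cycle = 17

c1: I1→MUL
c2: I1 RO; I2→SHIFT
c3: I3→LSU
c4: I3 RO
c5: I3 EX
c8: I1 EX
c9: I1 WR R4
c10: I2 RO
c11: I2 EX; I3 WR R1
c12: I2 WR R0
c13: I4→SHIFT
c14: I4 RO; I5→MUL
c15: I4 EX; I6→ADD
c16: I4 WR R0
c17: I5 RO
c23: I5 EX
c24: I5 WR R3
c25: I6 RO
c27: I6 EX
c28: I6 WR R1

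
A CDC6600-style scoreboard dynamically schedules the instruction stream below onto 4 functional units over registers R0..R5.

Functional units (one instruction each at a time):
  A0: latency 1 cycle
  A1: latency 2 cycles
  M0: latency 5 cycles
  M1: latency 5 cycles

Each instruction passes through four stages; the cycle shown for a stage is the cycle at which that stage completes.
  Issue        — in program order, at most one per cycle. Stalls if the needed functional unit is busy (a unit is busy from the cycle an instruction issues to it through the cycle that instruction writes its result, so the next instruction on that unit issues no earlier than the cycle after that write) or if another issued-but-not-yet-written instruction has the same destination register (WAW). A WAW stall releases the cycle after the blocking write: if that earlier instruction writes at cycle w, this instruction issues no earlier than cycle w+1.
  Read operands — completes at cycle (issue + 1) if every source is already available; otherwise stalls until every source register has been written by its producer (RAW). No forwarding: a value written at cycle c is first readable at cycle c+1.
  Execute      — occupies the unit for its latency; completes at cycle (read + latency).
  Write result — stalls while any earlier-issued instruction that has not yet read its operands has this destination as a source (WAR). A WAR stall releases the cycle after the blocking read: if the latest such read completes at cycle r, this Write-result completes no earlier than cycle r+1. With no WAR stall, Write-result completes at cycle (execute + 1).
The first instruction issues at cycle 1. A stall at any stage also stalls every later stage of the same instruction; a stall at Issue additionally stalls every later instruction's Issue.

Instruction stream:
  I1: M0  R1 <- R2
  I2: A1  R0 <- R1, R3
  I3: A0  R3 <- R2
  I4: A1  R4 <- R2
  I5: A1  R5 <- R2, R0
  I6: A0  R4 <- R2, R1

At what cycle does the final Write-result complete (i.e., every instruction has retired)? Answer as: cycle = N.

I1  is:1  ro:2  ex:7  wr:8
I2  is:2  ro:9  ex:11  wr:12  — RAW R1: wait I1 write@8
I3  is:3  ro:4  ex:5  wr:10  — WAR R3: wait I2 read@9
I4  is:13  ro:14  ex:16  wr:17  — struct: A1 busy until I2 writes@12
I5  is:18  ro:19  ex:21  wr:22  — struct: A1 busy until I4 writes@17
I6  is:19  ro:20  ex:21  wr:22

cycle = 22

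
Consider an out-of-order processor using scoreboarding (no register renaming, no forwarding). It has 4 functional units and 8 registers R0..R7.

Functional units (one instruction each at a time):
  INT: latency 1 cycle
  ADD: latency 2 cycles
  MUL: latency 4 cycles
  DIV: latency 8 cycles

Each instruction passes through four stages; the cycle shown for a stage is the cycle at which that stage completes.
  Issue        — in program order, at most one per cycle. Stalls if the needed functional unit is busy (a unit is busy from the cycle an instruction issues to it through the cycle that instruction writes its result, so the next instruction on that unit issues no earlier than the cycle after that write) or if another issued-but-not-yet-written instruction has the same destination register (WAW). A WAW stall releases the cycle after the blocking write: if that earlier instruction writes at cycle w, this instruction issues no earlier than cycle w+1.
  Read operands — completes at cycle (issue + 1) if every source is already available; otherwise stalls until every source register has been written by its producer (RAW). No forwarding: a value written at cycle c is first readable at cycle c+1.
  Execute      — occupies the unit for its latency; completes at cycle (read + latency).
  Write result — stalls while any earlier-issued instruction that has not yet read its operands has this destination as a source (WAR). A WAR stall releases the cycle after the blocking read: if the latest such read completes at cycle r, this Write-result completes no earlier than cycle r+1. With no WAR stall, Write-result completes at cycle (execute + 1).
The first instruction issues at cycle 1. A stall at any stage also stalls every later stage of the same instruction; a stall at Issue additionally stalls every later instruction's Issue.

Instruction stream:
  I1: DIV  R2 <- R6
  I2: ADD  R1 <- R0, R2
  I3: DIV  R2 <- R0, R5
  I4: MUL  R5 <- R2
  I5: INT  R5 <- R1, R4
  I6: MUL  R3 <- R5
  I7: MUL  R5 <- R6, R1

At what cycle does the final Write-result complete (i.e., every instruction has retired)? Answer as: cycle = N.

cycle = 45

t=1  I1 issues→DIV
t=2  I1 reads | I2 issues→ADD
t=10  I1 exec-done
t=11  I1 writes R2
t=12  I2 reads | I3 issues→DIV
t=13  I3 reads | I4 issues→MUL
t=14  I2 exec-done
t=15  I2 writes R1
t=21  I3 exec-done
t=22  I3 writes R2
t=23  I4 reads
t=27  I4 exec-done
t=28  I4 writes R5
t=29  I5 issues→INT
t=30  I5 reads | I6 issues→MUL
t=31  I5 exec-done
t=32  I5 writes R5
t=33  I6 reads
t=37  I6 exec-done
t=38  I6 writes R3
t=39  I7 issues→MUL
t=40  I7 reads
t=44  I7 exec-done
t=45  I7 writes R5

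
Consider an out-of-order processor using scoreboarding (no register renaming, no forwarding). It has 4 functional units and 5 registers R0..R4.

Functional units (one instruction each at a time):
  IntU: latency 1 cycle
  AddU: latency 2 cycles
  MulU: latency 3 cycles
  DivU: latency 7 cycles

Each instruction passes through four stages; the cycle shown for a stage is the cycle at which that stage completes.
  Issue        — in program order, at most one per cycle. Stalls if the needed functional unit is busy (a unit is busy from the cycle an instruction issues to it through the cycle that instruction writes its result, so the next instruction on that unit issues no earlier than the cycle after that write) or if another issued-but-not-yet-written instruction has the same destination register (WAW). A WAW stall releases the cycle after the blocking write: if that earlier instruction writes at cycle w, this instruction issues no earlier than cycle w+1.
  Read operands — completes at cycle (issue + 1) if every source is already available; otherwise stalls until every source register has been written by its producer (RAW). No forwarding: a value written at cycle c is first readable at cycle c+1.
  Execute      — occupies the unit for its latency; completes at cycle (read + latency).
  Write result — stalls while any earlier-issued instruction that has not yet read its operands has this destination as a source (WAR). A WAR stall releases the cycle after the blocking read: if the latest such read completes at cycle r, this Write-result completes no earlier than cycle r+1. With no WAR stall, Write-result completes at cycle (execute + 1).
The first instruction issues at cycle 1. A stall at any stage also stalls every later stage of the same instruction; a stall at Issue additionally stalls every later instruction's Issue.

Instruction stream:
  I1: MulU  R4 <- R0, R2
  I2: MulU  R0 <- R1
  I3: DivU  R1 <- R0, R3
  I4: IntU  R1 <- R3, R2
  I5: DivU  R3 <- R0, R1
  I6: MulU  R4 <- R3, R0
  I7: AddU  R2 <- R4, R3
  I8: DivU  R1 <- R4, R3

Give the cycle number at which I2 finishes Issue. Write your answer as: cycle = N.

cycle = 7

I1 -> (1, 2, 5, 6)
I2 -> (7, 8, 11, 12)  // struct: MulU busy until I1 writes@6
I3 -> (8, 13, 20, 21)  // RAW R0: wait I2 write@12
I4 -> (22, 23, 24, 25)  // WAW R1: wait I3 write@21
I5 -> (23, 26, 33, 34)  // RAW R1: wait I4 write@25
I6 -> (24, 35, 38, 39)  // RAW R3: wait I5 write@34
I7 -> (25, 40, 42, 43)  // RAW R4: wait I6 write@39
I8 -> (35, 40, 47, 48)  // struct: DivU busy until I5 writes@34, RAW R4: wait I6 write@39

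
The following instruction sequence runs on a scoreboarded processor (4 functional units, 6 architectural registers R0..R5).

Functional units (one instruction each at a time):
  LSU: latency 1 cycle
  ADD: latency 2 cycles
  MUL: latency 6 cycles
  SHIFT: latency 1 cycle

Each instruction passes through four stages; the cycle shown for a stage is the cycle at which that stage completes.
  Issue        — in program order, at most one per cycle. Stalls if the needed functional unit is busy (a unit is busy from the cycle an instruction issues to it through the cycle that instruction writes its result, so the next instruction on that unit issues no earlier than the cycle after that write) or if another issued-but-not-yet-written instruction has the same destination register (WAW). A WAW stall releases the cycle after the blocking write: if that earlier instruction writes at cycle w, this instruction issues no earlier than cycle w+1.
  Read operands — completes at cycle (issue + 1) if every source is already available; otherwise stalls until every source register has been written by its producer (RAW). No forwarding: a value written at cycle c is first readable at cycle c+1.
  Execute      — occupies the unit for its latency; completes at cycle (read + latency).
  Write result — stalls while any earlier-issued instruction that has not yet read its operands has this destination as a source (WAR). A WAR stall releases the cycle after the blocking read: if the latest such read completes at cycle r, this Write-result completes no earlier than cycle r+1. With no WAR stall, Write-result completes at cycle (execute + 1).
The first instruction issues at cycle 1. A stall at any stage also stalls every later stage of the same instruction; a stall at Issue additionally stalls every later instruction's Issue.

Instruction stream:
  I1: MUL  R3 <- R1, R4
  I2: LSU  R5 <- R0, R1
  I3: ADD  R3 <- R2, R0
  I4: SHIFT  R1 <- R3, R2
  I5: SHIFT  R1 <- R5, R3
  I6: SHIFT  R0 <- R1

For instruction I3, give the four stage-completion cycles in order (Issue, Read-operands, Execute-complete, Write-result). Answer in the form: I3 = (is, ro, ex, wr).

I1 -> (1, 2, 8, 9)
I2 -> (2, 3, 4, 5)
I3 -> (10, 11, 13, 14)  // WAW R3: wait I1 write@9
I4 -> (11, 15, 16, 17)  // RAW R3: wait I3 write@14
I5 -> (18, 19, 20, 21)  // struct: SHIFT busy until I4 writes@17
I6 -> (22, 23, 24, 25)  // struct: SHIFT busy until I5 writes@21

I3 = (10, 11, 13, 14)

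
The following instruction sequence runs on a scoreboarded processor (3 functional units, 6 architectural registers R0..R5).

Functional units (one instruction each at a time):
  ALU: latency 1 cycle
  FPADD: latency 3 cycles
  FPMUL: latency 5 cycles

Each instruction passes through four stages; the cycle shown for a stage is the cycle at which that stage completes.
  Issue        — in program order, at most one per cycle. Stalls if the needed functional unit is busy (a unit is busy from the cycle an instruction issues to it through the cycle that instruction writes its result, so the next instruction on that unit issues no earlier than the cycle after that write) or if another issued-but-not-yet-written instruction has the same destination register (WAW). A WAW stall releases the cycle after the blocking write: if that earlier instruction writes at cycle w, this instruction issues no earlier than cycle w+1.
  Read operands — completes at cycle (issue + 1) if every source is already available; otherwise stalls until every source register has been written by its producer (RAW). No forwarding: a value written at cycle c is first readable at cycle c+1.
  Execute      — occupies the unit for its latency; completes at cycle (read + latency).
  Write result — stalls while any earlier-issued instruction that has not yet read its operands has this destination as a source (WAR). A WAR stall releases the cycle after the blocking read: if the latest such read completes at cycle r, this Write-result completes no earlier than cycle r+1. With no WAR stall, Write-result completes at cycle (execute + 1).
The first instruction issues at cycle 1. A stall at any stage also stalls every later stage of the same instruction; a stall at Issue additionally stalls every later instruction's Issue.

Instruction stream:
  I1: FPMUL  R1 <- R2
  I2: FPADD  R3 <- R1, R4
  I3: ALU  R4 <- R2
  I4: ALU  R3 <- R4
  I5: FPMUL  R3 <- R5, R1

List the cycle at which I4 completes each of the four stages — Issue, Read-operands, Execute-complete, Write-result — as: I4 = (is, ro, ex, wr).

t=1  I1 dispatched to FPMUL
t=2  I1 operands ready, I2 dispatched to FPADD
t=3  I3 dispatched to ALU
t=4  I3 operands ready
t=5  I3 complete
t=7  I1 complete
t=8  R1←I1
t=9  I2 operands ready
t=10  R4←I3
t=12  I2 complete
t=13  R3←I2
t=14  I4 dispatched to ALU
t=15  I4 operands ready
t=16  I4 complete
t=17  R3←I4
t=18  I5 dispatched to FPMUL
t=19  I5 operands ready
t=24  I5 complete
t=25  R3←I5

I4 = (14, 15, 16, 17)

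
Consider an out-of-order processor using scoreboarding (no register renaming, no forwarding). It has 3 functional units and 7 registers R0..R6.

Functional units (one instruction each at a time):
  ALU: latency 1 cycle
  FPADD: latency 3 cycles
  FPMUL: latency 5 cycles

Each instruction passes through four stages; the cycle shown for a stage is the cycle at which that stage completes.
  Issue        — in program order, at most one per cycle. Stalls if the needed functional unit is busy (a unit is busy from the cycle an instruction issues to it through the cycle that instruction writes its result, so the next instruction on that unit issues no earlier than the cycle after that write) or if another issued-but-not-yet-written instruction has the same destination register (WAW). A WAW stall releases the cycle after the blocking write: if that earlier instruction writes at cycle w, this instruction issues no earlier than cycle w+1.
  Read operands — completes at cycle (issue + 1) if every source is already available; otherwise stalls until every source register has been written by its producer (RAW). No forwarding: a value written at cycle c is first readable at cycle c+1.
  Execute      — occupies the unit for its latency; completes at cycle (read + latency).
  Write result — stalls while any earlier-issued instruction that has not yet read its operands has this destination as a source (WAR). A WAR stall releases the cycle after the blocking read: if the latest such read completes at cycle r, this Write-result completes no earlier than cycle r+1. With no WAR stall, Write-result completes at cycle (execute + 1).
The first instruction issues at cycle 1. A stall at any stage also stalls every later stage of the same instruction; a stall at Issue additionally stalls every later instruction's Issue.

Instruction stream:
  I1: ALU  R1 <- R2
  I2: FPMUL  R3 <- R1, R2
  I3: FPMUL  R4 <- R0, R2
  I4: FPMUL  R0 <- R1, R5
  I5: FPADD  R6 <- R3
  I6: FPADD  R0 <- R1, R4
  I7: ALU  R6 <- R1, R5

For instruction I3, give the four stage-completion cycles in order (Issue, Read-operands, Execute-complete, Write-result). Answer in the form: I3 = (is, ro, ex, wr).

[I1] 1/2/3/4
[I2] 2/5/10/11  (RAW R1: wait I1 write@4)
[I3] 12/13/18/19  (struct: FPMUL busy until I2 writes@11)
[I4] 20/21/26/27  (struct: FPMUL busy until I3 writes@19)
[I5] 21/22/25/26
[I6] 28/29/32/33  (WAW R0: wait I4 write@27)
[I7] 29/30/31/32

I3 = (12, 13, 18, 19)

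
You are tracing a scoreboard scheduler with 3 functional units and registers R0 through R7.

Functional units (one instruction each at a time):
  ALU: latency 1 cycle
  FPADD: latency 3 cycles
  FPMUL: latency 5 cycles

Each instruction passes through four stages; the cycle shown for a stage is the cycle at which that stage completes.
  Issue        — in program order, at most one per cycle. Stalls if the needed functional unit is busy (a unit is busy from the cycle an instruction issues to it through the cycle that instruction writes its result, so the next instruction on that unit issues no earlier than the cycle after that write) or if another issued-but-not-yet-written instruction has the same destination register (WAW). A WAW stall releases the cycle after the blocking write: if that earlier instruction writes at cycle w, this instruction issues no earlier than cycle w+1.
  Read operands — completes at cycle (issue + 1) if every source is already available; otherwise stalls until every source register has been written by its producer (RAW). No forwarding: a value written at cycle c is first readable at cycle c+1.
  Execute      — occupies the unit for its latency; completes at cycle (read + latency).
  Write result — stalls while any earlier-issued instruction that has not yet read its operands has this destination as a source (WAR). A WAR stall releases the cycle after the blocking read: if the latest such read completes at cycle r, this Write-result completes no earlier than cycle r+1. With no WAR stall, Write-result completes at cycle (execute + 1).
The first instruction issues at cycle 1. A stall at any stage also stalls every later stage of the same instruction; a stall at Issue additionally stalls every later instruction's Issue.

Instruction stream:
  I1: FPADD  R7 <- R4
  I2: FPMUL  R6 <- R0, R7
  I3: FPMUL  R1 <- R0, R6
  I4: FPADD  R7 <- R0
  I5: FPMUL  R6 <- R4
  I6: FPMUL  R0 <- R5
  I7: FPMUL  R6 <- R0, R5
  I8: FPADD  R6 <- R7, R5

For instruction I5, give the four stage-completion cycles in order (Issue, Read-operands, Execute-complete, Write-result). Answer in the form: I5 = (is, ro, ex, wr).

t=1  I1 dispatched to FPADD
t=2  I1 operands ready; I2 dispatched to FPMUL
t=5  I1 complete
t=6  R7←I1
t=7  I2 operands ready
t=12  I2 complete
t=13  R6←I2
t=14  I3 dispatched to FPMUL
t=15  I3 operands ready; I4 dispatched to FPADD
t=16  I4 operands ready
t=19  I4 complete
t=20  I3 complete; R7←I4
t=21  R1←I3
t=22  I5 dispatched to FPMUL
t=23  I5 operands ready
t=28  I5 complete
t=29  R6←I5
t=30  I6 dispatched to FPMUL
t=31  I6 operands ready
t=36  I6 complete
t=37  R0←I6
t=38  I7 dispatched to FPMUL
t=39  I7 operands ready
t=44  I7 complete
t=45  R6←I7
t=46  I8 dispatched to FPADD
t=47  I8 operands ready
t=50  I8 complete
t=51  R6←I8

I5 = (22, 23, 28, 29)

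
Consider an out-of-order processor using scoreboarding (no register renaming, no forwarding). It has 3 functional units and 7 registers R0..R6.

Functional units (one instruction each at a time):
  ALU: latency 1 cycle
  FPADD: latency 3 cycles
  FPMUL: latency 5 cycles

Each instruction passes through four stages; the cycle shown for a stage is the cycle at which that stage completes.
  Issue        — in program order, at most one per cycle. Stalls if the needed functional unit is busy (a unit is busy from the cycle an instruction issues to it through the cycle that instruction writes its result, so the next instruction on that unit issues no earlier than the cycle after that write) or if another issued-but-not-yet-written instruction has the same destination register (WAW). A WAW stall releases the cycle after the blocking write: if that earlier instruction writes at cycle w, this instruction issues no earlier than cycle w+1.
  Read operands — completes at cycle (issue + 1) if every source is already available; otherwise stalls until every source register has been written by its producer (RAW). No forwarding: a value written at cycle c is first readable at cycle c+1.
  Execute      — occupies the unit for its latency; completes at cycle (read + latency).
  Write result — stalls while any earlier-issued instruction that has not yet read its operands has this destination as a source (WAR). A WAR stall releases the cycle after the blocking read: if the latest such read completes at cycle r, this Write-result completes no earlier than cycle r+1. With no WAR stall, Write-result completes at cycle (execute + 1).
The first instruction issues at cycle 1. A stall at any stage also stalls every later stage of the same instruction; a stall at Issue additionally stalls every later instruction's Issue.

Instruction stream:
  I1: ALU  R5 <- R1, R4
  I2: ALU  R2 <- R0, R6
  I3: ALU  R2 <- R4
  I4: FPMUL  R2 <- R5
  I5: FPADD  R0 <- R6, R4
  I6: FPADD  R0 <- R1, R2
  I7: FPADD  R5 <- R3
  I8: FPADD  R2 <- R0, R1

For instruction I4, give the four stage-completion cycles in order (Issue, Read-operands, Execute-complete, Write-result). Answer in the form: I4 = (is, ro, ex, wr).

I4 = (13, 14, 19, 20)

[I1] 1/2/3/4
[I2] 5/6/7/8  (struct: ALU busy until I1 writes@4)
[I3] 9/10/11/12  (struct: ALU busy until I2 writes@8)
[I4] 13/14/19/20  (WAW R2: wait I3 write@12)
[I5] 14/15/18/19
[I6] 20/21/24/25  (struct: FPADD busy until I5 writes@19)
[I7] 26/27/30/31  (struct: FPADD busy until I6 writes@25)
[I8] 32/33/36/37  (struct: FPADD busy until I7 writes@31)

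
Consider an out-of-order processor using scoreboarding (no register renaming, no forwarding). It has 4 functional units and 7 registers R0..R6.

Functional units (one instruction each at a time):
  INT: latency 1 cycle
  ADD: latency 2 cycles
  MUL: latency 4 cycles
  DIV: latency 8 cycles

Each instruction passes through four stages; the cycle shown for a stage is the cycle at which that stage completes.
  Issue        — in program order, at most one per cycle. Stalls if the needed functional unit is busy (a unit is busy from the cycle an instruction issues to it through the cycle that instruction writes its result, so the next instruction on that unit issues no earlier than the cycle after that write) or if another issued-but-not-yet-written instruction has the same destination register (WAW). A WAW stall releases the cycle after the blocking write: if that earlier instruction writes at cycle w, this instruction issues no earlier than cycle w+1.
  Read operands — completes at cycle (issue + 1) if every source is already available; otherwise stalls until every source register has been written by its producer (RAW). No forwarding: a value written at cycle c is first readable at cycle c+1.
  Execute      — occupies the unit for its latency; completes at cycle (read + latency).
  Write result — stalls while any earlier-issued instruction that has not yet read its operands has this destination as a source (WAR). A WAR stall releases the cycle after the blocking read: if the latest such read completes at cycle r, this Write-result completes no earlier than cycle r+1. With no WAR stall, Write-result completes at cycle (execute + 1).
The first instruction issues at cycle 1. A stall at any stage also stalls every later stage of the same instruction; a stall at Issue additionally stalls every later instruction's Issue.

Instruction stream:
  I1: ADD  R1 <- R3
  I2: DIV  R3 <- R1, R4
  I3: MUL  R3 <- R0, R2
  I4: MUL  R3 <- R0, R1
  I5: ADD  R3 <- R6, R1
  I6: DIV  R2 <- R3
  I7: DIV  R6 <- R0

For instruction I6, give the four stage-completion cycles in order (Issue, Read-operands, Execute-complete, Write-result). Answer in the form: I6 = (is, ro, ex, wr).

I6 = (31, 35, 43, 44)

I1: IS=1 RO=2 EX=4 WR=5
I2: IS=2 RO=6 EX=14 WR=15  [RAW R1: wait I1 write@5]
I3: IS=16 RO=17 EX=21 WR=22  [WAW R3: wait I2 write@15]
I4: IS=23 RO=24 EX=28 WR=29  [struct: MUL busy until I3 writes@22]
I5: IS=30 RO=31 EX=33 WR=34  [WAW R3: wait I4 write@29]
I6: IS=31 RO=35 EX=43 WR=44  [RAW R3: wait I5 write@34]
I7: IS=45 RO=46 EX=54 WR=55  [struct: DIV busy until I6 writes@44]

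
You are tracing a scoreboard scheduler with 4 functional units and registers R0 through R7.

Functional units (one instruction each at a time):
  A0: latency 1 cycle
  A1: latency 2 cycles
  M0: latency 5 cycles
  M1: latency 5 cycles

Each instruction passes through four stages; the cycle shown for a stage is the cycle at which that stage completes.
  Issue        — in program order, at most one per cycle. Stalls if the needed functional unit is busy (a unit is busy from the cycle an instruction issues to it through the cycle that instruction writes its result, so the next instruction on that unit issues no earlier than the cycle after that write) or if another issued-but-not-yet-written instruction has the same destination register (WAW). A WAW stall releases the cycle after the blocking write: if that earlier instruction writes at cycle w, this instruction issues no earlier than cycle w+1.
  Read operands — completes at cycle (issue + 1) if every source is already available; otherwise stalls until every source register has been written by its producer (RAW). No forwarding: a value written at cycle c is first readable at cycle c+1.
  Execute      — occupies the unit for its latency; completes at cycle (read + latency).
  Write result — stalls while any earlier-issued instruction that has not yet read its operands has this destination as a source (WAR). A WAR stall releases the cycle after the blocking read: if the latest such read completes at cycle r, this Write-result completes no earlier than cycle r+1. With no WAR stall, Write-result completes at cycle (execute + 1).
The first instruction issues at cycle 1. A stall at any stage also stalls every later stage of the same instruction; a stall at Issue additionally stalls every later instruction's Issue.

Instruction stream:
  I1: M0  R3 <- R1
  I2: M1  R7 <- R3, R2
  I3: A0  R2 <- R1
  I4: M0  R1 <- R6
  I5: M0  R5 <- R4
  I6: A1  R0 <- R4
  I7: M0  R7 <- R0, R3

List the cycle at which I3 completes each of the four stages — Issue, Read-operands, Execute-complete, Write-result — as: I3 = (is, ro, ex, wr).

I3 = (3, 4, 5, 10)

I1: IS=1 RO=2 EX=7 WR=8
I2: IS=2 RO=9 EX=14 WR=15  [RAW R3: wait I1 write@8]
I3: IS=3 RO=4 EX=5 WR=10  [WAR R2: wait I2 read@9]
I4: IS=9 RO=10 EX=15 WR=16  [struct: M0 busy until I1 writes@8]
I5: IS=17 RO=18 EX=23 WR=24  [struct: M0 busy until I4 writes@16]
I6: IS=18 RO=19 EX=21 WR=22
I7: IS=25 RO=26 EX=31 WR=32  [struct: M0 busy until I5 writes@24]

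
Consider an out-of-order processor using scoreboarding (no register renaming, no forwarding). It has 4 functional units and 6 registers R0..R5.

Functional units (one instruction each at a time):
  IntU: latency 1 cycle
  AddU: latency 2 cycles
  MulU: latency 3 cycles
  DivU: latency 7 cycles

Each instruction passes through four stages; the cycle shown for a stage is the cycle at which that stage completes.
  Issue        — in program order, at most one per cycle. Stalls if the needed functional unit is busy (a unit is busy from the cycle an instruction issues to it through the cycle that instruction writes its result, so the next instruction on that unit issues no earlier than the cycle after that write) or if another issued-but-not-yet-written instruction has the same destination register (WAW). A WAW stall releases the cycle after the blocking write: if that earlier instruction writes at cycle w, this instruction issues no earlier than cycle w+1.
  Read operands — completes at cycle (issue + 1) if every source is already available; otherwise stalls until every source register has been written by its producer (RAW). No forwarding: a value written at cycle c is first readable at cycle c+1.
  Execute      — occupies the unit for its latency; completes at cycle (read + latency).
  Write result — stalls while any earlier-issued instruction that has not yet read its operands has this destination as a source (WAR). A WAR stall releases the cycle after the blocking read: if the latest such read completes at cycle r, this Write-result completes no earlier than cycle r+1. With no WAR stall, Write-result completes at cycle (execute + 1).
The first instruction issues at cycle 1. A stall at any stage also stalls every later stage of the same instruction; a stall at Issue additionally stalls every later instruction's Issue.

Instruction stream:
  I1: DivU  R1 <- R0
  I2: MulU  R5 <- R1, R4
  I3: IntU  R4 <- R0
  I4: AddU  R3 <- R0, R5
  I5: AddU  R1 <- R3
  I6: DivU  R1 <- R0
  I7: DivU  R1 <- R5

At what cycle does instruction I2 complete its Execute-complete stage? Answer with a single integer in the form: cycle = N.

cycle = 14

I1: IS=1 RO=2 EX=9 WR=10
I2: IS=2 RO=11 EX=14 WR=15  [RAW R1: wait I1 write@10]
I3: IS=3 RO=4 EX=5 WR=12  [WAR R4: wait I2 read@11]
I4: IS=4 RO=16 EX=18 WR=19  [RAW R5: wait I2 write@15]
I5: IS=20 RO=21 EX=23 WR=24  [struct: AddU busy until I4 writes@19]
I6: IS=25 RO=26 EX=33 WR=34  [WAW R1: wait I5 write@24]
I7: IS=35 RO=36 EX=43 WR=44  [struct: DivU busy until I6 writes@34]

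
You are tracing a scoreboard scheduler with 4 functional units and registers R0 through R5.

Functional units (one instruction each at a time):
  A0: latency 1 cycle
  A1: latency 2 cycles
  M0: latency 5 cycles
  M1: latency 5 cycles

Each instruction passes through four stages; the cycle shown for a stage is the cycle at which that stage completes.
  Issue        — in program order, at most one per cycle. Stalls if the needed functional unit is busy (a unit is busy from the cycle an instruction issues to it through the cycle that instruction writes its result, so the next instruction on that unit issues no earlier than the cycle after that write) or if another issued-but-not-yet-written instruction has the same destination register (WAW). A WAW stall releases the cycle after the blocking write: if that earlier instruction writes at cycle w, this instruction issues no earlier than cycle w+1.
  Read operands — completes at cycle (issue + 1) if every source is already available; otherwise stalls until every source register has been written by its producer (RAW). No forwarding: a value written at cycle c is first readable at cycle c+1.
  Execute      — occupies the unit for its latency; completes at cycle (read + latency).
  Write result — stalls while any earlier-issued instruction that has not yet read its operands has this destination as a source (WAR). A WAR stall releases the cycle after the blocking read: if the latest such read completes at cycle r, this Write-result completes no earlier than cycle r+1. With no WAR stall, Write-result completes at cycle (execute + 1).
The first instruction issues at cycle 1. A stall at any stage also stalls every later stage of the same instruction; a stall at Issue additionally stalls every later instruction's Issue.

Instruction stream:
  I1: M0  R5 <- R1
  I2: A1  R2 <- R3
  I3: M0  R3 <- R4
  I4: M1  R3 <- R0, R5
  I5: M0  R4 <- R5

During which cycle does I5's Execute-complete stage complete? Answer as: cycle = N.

cycle 1: issue I1 (M0)
cycle 2: I1 read-ops, issue I2 (A1)
cycle 3: I2 read-ops
cycle 5: I2 finished on A1
cycle 6: I2→R2
cycle 7: I1 finished on M0
cycle 8: I1→R5
cycle 9: issue I3 (M0)
cycle 10: I3 read-ops
cycle 15: I3 finished on M0
cycle 16: I3→R3
cycle 17: issue I4 (M1)
cycle 18: I4 read-ops, issue I5 (M0)
cycle 19: I5 read-ops
cycle 23: I4 finished on M1
cycle 24: I4→R3, I5 finished on M0
cycle 25: I5→R4

cycle = 24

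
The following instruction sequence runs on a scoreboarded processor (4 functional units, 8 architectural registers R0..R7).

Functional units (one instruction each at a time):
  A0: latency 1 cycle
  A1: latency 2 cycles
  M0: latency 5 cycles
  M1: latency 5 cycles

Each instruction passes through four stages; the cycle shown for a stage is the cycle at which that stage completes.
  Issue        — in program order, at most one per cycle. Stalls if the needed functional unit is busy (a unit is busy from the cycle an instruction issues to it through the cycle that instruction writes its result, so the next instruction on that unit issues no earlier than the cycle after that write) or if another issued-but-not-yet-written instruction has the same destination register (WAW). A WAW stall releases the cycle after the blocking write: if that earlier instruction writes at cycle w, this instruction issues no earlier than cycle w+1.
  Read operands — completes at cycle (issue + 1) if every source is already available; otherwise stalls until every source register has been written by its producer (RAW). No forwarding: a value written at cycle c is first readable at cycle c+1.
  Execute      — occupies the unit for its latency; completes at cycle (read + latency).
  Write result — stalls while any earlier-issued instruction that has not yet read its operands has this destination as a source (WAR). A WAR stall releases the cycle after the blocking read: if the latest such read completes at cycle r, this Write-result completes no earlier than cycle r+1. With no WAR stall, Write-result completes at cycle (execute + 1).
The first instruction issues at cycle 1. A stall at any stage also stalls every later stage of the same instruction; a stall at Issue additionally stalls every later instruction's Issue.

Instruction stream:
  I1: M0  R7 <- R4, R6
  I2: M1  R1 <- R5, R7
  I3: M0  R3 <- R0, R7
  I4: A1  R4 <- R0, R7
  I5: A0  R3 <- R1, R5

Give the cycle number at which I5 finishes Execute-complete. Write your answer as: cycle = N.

cycle = 19

t=1  issue I1 (M0)
t=2  I1 read-ops | issue I2 (M1)
t=7  I1 finished on M0
t=8  I1→R7
t=9  I2 read-ops | issue I3 (M0)
t=10  I3 read-ops | issue I4 (A1)
t=11  I4 read-ops
t=13  I4 finished on A1
t=14  I2 finished on M1 | I4→R4
t=15  I2→R1 | I3 finished on M0
t=16  I3→R3
t=17  issue I5 (A0)
t=18  I5 read-ops
t=19  I5 finished on A0
t=20  I5→R3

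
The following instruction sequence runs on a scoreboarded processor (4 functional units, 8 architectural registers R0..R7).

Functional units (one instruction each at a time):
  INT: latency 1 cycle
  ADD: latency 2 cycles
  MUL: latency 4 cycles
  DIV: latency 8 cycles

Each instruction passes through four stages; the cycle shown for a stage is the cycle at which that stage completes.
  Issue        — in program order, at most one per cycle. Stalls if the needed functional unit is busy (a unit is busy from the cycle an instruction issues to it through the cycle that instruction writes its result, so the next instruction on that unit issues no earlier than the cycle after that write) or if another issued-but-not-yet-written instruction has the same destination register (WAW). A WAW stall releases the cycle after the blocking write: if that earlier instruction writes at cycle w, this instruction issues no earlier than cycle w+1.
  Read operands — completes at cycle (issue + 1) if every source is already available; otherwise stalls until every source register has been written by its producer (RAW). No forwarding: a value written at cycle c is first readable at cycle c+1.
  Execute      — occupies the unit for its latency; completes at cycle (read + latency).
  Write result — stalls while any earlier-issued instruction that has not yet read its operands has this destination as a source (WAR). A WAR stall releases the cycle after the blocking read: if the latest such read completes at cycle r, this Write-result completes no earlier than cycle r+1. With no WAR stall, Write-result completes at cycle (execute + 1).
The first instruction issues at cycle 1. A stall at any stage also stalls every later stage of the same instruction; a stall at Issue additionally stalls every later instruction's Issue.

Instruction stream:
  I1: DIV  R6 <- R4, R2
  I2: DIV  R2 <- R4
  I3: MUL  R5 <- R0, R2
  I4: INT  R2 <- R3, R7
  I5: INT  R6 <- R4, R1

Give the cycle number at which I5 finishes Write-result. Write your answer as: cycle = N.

cycle = 30

cycle 1: I1 dispatched to DIV
cycle 2: I1 operands ready
cycle 10: I1 complete
cycle 11: R6←I1
cycle 12: I2 dispatched to DIV
cycle 13: I2 operands ready, I3 dispatched to MUL
cycle 21: I2 complete
cycle 22: R2←I2
cycle 23: I3 operands ready, I4 dispatched to INT
cycle 24: I4 operands ready
cycle 25: I4 complete
cycle 26: R2←I4
cycle 27: I3 complete, I5 dispatched to INT
cycle 28: R5←I3, I5 operands ready
cycle 29: I5 complete
cycle 30: R6←I5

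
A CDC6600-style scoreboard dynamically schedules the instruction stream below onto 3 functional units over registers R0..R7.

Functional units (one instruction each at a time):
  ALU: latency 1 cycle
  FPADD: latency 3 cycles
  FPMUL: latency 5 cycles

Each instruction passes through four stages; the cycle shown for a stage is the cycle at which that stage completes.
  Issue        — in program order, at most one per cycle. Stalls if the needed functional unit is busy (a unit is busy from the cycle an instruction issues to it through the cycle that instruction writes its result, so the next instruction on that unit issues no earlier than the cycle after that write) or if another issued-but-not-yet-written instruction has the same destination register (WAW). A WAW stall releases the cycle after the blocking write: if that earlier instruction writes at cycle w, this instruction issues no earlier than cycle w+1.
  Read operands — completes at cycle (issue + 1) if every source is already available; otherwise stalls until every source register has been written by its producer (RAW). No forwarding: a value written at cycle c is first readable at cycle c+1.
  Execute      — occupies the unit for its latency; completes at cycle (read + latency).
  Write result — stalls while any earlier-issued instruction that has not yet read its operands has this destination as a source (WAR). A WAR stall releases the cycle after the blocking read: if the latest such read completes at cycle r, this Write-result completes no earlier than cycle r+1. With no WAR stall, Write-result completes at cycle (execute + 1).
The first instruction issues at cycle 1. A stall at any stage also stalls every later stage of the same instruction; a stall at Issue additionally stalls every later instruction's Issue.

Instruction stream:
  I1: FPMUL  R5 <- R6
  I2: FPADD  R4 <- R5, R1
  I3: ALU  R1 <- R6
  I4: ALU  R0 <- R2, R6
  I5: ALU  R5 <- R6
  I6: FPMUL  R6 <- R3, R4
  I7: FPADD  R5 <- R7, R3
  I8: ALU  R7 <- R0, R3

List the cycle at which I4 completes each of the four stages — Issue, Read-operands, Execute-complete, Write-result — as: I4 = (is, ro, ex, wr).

t=1  issue I1 (FPMUL)
t=2  I1 read-ops; issue I2 (FPADD)
t=3  issue I3 (ALU)
t=4  I3 read-ops
t=5  I3 finished on ALU
t=7  I1 finished on FPMUL
t=8  I1→R5
t=9  I2 read-ops
t=10  I3→R1
t=11  issue I4 (ALU)
t=12  I2 finished on FPADD; I4 read-ops
t=13  I2→R4; I4 finished on ALU
t=14  I4→R0
t=15  issue I5 (ALU)
t=16  I5 read-ops; issue I6 (FPMUL)
t=17  I5 finished on ALU; I6 read-ops
t=18  I5→R5
t=19  issue I7 (FPADD)
t=20  I7 read-ops; issue I8 (ALU)
t=21  I8 read-ops
t=22  I6 finished on FPMUL; I8 finished on ALU
t=23  I6→R6; I7 finished on FPADD; I8→R7
t=24  I7→R5

I4 = (11, 12, 13, 14)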